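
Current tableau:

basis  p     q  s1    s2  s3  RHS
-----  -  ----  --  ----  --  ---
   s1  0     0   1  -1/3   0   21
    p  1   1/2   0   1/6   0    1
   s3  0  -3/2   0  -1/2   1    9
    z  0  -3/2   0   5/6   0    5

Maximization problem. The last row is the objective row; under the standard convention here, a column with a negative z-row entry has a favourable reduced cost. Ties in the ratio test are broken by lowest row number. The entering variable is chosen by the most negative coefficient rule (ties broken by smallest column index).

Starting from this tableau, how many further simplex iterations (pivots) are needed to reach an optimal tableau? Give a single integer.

1

pivot: q in, p out → z = 8
No improving column remains; optimal.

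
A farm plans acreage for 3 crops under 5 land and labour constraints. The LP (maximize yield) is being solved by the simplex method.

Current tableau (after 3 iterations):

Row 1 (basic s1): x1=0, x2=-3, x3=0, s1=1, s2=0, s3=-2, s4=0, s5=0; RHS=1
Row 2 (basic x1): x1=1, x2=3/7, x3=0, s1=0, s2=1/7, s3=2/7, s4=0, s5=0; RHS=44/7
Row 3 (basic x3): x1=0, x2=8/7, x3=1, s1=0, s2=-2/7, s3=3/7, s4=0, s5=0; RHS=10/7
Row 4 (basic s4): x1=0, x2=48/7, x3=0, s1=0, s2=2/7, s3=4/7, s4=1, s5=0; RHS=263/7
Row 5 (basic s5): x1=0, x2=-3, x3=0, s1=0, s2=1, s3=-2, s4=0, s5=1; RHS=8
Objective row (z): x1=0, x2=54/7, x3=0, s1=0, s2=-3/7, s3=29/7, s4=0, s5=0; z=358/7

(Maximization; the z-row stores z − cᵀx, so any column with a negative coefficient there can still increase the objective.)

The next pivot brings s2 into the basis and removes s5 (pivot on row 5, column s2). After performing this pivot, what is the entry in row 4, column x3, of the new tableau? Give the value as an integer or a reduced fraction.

Pivot element is row 5, column s2: 1.
Normalize row 5: new (row 5, x3) = 0/1 = 0.
row 4 ← row 4 − (2/7)·(new row 5): 0 − (2/7)·0 = 0.

0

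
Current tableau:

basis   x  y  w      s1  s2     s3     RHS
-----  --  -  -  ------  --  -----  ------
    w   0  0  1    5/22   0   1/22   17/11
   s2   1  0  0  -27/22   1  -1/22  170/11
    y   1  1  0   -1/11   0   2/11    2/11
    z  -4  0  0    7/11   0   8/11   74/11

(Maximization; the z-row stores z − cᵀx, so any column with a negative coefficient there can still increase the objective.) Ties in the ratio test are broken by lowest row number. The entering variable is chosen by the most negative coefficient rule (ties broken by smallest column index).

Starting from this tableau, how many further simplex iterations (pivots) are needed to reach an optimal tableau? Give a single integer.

pivot: x in, y out → z = 82/11
No improving column remains; optimal.

1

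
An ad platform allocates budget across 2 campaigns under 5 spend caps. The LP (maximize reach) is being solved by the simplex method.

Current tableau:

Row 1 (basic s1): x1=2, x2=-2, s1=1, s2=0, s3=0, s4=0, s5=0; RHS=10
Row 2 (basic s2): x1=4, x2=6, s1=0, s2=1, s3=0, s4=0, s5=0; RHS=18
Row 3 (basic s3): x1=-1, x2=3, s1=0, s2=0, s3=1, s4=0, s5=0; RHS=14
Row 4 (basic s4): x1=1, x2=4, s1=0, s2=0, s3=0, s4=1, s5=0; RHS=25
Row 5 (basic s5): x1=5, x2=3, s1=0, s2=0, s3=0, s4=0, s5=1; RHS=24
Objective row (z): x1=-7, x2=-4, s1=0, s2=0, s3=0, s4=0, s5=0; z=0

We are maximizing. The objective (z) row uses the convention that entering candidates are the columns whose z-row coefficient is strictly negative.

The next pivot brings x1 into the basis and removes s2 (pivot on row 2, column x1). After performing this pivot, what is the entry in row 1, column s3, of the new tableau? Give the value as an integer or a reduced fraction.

Pivot element is row 2, column x1: 4.
Normalize row 2: new (row 2, s3) = 0/4 = 0.
row 1 ← row 1 − 2·(new row 2): 0 − 2·0 = 0.

0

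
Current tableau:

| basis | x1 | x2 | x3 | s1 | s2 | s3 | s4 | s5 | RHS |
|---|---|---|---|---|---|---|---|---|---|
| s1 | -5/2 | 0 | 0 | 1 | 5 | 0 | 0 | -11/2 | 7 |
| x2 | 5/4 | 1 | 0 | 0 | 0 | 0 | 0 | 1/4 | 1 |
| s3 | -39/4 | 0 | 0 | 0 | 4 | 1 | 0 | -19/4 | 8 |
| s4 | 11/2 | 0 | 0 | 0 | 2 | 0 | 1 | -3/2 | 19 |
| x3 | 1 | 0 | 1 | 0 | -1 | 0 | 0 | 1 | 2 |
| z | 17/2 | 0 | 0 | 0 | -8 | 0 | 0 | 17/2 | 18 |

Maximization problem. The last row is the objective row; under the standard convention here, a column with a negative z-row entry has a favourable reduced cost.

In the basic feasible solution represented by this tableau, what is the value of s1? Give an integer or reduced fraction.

s1 is basic (row 1); its value is the RHS of that row: 7.

7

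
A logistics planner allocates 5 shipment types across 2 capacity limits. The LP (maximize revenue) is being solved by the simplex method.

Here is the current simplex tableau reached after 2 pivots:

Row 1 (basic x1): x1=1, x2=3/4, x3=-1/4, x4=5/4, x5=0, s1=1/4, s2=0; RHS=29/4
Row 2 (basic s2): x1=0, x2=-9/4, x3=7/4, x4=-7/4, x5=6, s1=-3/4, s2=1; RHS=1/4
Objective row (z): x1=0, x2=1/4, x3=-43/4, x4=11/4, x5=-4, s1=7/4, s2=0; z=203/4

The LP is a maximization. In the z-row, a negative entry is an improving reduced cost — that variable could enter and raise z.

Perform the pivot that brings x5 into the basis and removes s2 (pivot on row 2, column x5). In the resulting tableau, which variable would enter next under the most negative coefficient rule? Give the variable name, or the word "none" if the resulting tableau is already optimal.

x3

Pivot element 6. New z-row = old z-row − (-4)·(row 2/6).
Updated z-row coefficients: x1: 0, x2: -5/4, x3: -115/12, x4: 19/12, x5: 0, s1: 5/4, s2: 2/3.
The most negative is -115/12 in column x3, so x3 would enter next.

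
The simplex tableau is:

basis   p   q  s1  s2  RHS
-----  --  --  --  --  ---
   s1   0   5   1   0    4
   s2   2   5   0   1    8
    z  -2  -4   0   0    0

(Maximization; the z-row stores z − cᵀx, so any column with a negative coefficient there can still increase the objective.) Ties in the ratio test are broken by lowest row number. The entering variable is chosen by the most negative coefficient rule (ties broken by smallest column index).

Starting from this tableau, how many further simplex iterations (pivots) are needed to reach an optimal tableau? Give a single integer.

3

pivot: q in, s1 out → z = 16/5
pivot: p in, s2 out → z = 36/5
pivot: s1 in, q out → z = 8
No improving column remains; optimal.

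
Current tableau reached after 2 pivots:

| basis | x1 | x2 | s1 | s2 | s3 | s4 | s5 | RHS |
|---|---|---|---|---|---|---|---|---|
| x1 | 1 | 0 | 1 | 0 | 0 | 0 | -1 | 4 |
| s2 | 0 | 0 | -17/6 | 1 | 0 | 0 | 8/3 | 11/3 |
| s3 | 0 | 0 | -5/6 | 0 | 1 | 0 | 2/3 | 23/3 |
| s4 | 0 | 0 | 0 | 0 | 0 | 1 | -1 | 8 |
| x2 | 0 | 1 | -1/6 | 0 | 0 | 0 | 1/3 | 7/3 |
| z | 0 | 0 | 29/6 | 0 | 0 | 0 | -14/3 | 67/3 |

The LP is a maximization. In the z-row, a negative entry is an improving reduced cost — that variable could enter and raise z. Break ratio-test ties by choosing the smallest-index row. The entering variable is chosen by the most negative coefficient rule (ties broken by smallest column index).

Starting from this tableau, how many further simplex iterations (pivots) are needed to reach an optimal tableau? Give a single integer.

pivot: s5 in, s2 out → z = 115/4
pivot: s1 in, x2 out → z = 30
No improving column remains; optimal.

2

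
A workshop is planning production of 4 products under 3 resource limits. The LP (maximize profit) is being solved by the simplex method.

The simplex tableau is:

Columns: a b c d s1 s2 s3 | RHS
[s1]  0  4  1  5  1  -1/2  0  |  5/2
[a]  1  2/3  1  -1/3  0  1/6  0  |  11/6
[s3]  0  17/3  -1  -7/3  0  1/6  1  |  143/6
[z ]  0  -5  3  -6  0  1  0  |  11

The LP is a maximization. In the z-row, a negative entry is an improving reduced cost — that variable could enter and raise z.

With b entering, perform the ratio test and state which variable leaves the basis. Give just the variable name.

Ratios: row 1 (s1): (5/2)/4 = 5/8; row 2 (a): (11/6)/(2/3) = 11/4; row 3 (s3): (143/6)/(17/3) = 143/34.
Minimum ratio 5/8 is in the s1 row, so s1 leaves.

s1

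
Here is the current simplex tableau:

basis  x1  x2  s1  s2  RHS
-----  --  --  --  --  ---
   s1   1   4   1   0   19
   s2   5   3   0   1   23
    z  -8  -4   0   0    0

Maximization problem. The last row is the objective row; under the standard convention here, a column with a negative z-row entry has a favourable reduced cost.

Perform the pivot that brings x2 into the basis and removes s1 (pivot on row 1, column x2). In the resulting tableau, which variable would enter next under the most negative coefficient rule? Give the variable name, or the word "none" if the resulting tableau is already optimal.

Pivot element 4. New z-row = old z-row − (-4)·(row 1/4).
Updated z-row coefficients: x1: -7, x2: 0, s1: 1, s2: 0.
The most negative is -7 in column x1, so x1 would enter next.

x1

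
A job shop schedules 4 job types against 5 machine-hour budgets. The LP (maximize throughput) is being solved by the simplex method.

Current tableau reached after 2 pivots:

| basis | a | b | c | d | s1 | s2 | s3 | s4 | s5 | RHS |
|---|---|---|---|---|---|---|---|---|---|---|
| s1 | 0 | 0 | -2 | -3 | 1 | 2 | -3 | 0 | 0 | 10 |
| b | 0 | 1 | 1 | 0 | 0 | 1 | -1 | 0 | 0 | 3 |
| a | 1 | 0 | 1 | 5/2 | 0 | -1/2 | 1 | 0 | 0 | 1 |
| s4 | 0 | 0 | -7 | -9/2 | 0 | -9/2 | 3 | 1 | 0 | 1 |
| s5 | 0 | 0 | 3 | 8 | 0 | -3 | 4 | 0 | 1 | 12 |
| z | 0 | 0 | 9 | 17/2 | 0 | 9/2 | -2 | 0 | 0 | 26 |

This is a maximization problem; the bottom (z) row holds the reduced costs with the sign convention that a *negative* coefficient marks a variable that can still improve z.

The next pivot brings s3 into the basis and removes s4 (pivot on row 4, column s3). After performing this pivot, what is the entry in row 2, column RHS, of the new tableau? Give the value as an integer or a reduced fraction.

10/3

Pivot element is row 4, column s3: 3.
Normalize row 4: new (row 4, RHS) = 1/3 = 1/3.
row 2 ← row 2 − (-1)·(new row 4): 3 − (-1)·(1/3) = 10/3.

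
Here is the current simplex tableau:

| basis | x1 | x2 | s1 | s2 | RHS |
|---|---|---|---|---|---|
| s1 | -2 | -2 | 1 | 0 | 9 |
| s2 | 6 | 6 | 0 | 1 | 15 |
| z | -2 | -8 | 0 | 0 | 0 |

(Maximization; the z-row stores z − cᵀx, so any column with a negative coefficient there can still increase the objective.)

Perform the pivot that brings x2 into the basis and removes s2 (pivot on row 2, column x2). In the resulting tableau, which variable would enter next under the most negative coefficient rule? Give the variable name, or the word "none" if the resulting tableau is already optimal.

none

Pivot element 6. New z-row = old z-row − (-8)·(row 2/6).
Updated z-row coefficients: x1: 6, x2: 0, s1: 0, s2: 4/3.
No coefficient is strictly negative; the tableau after this pivot is optimal.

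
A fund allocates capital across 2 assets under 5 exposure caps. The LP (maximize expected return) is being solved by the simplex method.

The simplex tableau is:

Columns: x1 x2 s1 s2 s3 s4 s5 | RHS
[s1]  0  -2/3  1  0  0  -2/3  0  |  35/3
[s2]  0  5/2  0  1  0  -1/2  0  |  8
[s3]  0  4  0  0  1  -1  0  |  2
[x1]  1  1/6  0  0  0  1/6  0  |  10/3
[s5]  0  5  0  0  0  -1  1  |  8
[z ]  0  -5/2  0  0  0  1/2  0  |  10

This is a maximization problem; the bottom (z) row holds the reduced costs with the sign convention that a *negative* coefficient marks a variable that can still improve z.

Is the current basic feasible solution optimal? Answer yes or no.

no

Column x2 has objective-row coefficient -5/2, which is negative; an improving pivot exists, so not yet optimal.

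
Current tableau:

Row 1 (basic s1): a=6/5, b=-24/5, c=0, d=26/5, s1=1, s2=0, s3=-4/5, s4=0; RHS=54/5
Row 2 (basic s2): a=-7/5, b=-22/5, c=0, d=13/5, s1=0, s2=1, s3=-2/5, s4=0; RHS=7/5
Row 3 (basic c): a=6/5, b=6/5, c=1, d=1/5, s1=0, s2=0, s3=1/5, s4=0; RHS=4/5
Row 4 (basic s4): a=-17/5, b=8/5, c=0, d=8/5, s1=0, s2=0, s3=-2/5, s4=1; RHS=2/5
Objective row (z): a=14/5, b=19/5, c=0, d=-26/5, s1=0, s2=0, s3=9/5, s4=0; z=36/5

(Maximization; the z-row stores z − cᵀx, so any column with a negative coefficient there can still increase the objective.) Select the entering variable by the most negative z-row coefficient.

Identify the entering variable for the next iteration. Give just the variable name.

d

Objective-row coefficients: a: 14/5, b: 19/5, c: 0, d: -26/5, s1: 0, s2: 0, s3: 9/5, s4: 0.
The most negative is -26/5 in column d, so d enters.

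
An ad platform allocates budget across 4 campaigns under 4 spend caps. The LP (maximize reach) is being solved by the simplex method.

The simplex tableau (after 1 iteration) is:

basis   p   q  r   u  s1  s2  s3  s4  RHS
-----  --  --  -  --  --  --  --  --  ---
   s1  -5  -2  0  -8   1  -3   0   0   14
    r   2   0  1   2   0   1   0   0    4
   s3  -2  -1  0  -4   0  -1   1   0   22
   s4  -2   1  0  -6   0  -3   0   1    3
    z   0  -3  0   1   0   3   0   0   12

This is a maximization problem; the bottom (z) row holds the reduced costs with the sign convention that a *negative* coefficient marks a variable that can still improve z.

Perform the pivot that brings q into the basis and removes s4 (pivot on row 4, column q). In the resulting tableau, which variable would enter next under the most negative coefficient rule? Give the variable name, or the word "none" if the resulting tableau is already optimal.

u

Pivot element 1. New z-row = old z-row − (-3)·(row 4/1).
Updated z-row coefficients: p: -6, q: 0, r: 0, u: -17, s1: 0, s2: -6, s3: 0, s4: 3.
The most negative is -17 in column u, so u would enter next.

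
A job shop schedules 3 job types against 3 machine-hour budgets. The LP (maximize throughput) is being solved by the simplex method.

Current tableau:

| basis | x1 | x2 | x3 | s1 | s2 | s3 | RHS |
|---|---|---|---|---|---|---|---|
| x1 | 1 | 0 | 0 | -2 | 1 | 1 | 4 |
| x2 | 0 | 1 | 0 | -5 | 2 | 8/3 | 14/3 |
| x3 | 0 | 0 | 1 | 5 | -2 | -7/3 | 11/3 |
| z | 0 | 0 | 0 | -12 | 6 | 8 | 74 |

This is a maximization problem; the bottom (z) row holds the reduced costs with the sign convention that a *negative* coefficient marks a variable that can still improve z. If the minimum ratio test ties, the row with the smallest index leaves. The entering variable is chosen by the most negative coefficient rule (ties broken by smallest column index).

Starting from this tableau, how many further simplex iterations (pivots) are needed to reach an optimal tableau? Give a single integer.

1

pivot: s1 in, x3 out → z = 414/5
No improving column remains; optimal.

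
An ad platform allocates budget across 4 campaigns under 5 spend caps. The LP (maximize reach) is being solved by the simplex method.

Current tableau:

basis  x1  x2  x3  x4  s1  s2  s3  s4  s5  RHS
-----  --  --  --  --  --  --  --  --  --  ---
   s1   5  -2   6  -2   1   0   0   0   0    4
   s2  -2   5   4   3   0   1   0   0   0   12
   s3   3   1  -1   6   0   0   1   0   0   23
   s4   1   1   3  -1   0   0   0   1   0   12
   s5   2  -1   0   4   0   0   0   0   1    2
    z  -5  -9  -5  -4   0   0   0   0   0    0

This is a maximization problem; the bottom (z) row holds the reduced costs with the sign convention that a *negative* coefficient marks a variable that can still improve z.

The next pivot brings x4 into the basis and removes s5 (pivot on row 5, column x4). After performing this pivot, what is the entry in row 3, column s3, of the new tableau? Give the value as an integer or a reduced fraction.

Pivot element is row 5, column x4: 4.
Normalize row 5: new (row 5, s3) = 0/4 = 0.
row 3 ← row 3 − 6·(new row 5): 1 − 6·0 = 1.

1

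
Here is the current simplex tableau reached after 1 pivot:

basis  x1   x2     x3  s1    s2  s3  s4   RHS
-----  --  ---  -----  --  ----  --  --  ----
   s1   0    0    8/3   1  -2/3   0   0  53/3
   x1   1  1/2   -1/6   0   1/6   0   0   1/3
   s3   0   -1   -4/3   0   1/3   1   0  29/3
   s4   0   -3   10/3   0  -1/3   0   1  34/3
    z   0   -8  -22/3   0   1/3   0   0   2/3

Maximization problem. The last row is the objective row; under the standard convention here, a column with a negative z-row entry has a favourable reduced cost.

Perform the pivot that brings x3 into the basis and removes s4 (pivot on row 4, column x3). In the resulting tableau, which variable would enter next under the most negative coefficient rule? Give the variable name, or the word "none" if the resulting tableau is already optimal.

x2

Pivot element 10/3. New z-row = old z-row − (-22/3)·(row 4/(10/3)).
Updated z-row coefficients: x1: 0, x2: -73/5, x3: 0, s1: 0, s2: -2/5, s3: 0, s4: 11/5.
The most negative is -73/5 in column x2, so x2 would enter next.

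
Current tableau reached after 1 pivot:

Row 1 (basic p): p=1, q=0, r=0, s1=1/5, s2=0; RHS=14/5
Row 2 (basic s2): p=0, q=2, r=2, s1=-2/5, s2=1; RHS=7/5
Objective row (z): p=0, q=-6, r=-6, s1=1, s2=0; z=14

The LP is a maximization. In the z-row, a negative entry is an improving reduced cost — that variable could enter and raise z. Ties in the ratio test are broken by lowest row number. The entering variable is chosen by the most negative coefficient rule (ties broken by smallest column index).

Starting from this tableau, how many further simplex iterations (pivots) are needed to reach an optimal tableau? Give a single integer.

pivot: q in, s2 out → z = 91/5
pivot: s1 in, p out → z = 21
No improving column remains; optimal.

2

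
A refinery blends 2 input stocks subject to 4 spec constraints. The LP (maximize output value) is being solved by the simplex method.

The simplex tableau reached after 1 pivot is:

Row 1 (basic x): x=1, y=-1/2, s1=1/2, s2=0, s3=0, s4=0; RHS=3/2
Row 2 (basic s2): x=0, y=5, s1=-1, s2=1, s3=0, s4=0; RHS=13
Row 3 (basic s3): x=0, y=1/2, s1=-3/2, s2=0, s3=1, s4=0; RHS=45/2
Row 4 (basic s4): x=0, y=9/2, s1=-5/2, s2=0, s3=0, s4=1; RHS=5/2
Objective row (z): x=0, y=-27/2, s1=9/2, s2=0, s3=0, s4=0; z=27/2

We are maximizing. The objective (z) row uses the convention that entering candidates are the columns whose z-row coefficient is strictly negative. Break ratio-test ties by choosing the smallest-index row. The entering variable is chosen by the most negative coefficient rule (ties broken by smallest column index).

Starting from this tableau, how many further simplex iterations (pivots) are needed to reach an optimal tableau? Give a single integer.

2

pivot: y in, s4 out → z = 21
pivot: s1 in, s2 out → z = 153/4
No improving column remains; optimal.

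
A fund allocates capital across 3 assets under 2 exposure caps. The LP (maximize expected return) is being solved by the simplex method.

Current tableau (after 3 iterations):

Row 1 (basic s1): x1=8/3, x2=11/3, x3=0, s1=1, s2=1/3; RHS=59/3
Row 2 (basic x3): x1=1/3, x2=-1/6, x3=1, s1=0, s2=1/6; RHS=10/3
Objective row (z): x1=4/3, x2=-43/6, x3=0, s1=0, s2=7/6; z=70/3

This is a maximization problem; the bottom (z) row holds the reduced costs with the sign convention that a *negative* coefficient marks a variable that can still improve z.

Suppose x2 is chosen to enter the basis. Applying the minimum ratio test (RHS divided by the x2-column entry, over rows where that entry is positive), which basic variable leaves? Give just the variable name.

Ratios: row 1 (s1): (59/3)/(11/3) = 59/11; row 2 (x3): entry -1/6 ≤ 0, skip.
Minimum ratio 59/11 is in the s1 row, so s1 leaves.

s1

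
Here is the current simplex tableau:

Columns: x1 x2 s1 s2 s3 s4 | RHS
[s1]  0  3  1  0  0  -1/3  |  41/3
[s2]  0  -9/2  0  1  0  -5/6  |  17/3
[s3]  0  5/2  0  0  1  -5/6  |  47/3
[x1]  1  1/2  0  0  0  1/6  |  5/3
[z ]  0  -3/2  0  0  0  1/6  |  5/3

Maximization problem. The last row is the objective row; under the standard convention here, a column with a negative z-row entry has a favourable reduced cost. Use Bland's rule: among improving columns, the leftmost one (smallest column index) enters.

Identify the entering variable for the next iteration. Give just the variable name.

Objective-row coefficients: x1: 0, x2: -3/2, s1: 0, s2: 0, s3: 0, s4: 1/6.
Improving columns: x2. Bland's rule picks the smallest column index → x2.

x2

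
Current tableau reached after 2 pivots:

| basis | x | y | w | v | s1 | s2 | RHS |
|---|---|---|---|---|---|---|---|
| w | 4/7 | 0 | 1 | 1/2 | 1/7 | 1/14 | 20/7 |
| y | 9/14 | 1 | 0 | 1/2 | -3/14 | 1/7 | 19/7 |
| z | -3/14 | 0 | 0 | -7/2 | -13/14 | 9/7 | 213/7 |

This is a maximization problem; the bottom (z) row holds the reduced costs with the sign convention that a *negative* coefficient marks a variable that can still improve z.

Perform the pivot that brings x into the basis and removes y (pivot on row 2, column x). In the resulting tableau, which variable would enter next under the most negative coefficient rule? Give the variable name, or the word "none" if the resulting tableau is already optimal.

v

Pivot element 9/14. New z-row = old z-row − (-3/14)·(row 2/(9/14)).
Updated z-row coefficients: x: 0, y: 1/3, w: 0, v: -10/3, s1: -1, s2: 4/3.
The most negative is -10/3 in column v, so v would enter next.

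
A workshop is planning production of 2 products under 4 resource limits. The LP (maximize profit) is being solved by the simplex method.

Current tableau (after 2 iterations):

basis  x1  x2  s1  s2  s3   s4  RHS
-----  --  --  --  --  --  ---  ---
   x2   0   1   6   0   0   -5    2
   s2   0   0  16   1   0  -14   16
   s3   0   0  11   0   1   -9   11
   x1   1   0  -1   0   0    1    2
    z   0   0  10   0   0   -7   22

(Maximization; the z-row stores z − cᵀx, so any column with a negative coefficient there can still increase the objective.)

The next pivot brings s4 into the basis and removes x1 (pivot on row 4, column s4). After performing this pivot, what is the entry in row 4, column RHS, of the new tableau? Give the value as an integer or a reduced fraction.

Pivot element is row 4, column s4: 1.
Normalize row 4: new (row 4, RHS) = 2/1 = 2.
Row 4 is the pivot row, so the entry is 2.

2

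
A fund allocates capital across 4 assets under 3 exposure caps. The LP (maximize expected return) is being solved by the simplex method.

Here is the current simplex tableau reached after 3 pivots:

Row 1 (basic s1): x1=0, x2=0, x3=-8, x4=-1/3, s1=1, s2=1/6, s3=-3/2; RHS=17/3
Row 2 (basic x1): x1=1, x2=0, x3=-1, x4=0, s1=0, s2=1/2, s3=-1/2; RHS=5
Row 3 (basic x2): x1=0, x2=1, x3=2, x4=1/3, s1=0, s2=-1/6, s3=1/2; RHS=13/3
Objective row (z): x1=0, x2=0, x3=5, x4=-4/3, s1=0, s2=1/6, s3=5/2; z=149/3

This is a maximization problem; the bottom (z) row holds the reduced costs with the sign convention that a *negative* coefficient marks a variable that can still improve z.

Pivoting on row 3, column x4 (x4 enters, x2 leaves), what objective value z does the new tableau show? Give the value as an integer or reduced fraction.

67

Minimum ratio for x4: (13/3)/(1/3) = 13.
z changes by −(z-row coeff of x4)·ratio = −(-4/3)·13 = 52/3.
New z = 149/3 + (52/3) = 67.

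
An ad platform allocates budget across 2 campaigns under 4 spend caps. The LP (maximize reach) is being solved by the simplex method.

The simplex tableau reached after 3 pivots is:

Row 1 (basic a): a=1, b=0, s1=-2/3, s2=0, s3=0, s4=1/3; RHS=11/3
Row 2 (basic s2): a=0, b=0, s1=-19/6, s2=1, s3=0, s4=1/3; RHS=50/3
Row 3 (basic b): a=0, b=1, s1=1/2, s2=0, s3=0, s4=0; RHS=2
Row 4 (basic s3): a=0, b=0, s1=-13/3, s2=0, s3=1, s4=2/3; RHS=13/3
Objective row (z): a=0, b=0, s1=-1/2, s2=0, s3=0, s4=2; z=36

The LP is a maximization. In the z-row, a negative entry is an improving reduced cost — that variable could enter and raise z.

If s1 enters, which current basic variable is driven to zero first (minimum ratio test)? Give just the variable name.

Ratios: row 1 (a): entry -2/3 ≤ 0, skip; row 2 (s2): entry -19/6 ≤ 0, skip; row 3 (b): 2/(1/2) = 4; row 4 (s3): entry -13/3 ≤ 0, skip.
Minimum ratio 4 is in the b row, so b leaves.

b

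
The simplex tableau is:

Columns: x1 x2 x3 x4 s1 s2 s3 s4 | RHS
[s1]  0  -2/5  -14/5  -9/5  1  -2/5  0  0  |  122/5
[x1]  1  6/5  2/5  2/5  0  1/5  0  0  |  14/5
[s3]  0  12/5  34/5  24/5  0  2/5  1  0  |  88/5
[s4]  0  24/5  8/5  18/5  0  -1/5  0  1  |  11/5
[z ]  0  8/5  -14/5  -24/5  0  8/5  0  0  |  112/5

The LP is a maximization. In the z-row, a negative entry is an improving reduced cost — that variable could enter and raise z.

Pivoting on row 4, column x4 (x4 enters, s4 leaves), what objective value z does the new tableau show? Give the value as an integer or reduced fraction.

Minimum ratio for x4: (11/5)/(18/5) = 11/18.
z changes by −(z-row coeff of x4)·ratio = −(-24/5)·(11/18) = 44/15.
New z = 112/5 + (44/15) = 76/3.

76/3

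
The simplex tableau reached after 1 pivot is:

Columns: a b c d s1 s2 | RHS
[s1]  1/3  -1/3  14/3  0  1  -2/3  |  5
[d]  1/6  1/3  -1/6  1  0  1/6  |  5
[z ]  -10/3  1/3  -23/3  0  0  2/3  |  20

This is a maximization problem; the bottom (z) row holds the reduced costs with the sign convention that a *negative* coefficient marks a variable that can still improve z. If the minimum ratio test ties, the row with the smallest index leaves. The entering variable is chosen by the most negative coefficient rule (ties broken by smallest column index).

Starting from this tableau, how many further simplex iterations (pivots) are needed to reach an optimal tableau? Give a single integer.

3

pivot: c in, s1 out → z = 395/14
pivot: a in, c out → z = 70
pivot: s2 in, d out → z = 100
No improving column remains; optimal.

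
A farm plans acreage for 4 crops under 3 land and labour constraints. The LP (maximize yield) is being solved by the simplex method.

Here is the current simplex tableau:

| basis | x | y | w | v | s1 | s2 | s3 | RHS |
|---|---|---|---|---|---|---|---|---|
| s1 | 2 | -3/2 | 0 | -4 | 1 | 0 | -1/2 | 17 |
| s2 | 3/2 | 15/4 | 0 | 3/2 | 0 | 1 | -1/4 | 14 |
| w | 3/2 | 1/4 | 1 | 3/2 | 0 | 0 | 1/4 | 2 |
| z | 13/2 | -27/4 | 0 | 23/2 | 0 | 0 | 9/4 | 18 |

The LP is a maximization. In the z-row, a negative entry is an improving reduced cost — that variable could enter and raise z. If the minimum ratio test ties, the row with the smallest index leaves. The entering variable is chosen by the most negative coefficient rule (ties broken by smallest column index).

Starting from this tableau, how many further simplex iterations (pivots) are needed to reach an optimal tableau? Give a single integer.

1

pivot: y in, s2 out → z = 216/5
No improving column remains; optimal.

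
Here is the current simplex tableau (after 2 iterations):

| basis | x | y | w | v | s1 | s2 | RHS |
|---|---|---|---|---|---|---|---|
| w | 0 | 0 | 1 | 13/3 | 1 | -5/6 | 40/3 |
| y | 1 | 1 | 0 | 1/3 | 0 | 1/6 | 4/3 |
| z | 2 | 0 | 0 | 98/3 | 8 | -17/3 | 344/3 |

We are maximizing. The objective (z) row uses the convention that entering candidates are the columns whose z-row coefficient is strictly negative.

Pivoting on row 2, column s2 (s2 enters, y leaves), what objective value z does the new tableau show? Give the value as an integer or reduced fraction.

Minimum ratio for s2: (4/3)/(1/6) = 8.
z changes by −(z-row coeff of s2)·ratio = −(-17/3)·8 = 136/3.
New z = 344/3 + (136/3) = 160.

160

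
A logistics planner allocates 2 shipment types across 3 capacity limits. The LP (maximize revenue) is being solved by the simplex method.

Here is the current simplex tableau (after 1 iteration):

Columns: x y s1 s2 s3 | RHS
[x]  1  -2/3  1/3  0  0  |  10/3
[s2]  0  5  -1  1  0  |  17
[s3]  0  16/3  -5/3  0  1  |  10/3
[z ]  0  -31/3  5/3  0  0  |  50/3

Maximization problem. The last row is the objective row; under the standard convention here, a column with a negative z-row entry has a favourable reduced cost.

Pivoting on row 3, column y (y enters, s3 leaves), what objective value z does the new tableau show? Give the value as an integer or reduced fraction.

185/8

Minimum ratio for y: (10/3)/(16/3) = 5/8.
z changes by −(z-row coeff of y)·ratio = −(-31/3)·(5/8) = 155/24.
New z = 50/3 + (155/24) = 185/8.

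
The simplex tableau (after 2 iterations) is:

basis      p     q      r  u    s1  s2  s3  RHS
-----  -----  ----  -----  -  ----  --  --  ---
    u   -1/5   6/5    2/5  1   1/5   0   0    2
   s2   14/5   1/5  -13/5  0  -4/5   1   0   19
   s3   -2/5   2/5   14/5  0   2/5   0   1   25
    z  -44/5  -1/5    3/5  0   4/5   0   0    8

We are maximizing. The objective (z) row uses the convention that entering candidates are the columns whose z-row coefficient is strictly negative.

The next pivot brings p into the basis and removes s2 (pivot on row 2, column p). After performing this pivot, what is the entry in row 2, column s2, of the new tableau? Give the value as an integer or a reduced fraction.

5/14

Pivot element is row 2, column p: 14/5.
Normalize row 2: new (row 2, s2) = 1/(14/5) = 5/14.
Row 2 is the pivot row, so the entry is 5/14.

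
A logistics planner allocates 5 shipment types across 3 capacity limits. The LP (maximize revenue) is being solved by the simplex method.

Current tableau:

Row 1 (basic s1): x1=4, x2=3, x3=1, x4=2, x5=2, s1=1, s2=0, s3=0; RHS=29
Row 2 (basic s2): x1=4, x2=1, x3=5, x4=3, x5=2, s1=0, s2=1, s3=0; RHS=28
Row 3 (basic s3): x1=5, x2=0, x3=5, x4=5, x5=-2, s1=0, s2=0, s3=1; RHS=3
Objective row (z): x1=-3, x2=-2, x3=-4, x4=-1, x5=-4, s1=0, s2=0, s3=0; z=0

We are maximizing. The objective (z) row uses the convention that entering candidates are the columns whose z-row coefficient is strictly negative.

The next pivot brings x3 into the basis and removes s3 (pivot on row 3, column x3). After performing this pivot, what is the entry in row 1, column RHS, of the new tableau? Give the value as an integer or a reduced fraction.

142/5

Pivot element is row 3, column x3: 5.
Normalize row 3: new (row 3, RHS) = 3/5 = 3/5.
row 1 ← row 1 − 1·(new row 3): 29 − 1·(3/5) = 142/5.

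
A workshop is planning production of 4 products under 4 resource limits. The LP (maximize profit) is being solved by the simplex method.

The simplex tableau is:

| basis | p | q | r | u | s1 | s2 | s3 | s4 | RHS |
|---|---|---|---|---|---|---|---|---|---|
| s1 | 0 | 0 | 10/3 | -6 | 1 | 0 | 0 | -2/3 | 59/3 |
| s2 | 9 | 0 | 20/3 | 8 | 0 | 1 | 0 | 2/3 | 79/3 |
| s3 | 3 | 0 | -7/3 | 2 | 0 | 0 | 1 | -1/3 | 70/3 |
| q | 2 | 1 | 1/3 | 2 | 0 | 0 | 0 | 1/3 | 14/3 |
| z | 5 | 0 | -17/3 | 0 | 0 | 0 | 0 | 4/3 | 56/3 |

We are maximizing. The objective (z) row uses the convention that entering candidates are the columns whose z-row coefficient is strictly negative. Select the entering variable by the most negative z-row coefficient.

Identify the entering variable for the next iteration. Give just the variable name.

Objective-row coefficients: p: 5, q: 0, r: -17/3, u: 0, s1: 0, s2: 0, s3: 0, s4: 4/3.
The most negative is -17/3 in column r, so r enters.

r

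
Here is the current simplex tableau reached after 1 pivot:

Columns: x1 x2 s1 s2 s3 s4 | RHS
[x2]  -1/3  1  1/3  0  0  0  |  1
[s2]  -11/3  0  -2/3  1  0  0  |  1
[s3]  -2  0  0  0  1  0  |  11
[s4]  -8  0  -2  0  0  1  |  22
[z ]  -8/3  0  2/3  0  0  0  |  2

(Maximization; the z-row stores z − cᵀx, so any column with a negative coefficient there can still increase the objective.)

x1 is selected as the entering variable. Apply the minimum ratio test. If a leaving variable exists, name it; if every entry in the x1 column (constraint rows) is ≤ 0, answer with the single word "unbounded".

unbounded

x1-column entries: row 1: -1/3, row 2: -11/3, row 3: -2, row 4: -8. All ≤ 0, so x1 can increase without bound; the LP is unbounded in this direction.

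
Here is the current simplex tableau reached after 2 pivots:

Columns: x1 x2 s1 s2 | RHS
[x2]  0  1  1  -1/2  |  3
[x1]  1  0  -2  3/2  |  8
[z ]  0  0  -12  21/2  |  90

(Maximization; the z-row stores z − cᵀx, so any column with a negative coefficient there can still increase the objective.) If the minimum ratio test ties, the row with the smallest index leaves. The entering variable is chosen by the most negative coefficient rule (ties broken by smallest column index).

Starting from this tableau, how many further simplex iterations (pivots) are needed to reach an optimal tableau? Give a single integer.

1

pivot: s1 in, x2 out → z = 126
No improving column remains; optimal.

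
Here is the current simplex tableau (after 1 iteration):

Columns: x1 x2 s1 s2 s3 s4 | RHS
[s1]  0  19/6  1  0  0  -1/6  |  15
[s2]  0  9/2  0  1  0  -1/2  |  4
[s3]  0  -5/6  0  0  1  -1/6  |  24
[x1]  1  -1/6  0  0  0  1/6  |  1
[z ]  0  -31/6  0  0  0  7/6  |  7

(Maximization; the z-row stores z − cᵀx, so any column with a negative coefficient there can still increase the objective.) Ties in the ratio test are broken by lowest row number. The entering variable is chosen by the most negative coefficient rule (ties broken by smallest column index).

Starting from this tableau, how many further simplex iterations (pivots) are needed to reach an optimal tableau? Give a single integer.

1

pivot: x2 in, s2 out → z = 313/27
No improving column remains; optimal.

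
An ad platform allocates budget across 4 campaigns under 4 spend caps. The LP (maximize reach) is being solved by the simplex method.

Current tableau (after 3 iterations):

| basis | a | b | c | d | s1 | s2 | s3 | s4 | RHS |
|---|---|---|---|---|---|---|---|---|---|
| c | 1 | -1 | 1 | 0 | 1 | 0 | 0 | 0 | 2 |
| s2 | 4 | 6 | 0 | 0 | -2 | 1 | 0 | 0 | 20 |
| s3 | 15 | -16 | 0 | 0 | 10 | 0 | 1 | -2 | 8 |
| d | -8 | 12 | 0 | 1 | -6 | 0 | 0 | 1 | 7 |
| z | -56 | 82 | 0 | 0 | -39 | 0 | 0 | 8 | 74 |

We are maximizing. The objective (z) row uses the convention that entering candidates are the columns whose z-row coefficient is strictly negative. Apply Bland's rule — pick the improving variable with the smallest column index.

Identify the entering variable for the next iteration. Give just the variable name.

Objective-row coefficients: a: -56, b: 82, c: 0, d: 0, s1: -39, s2: 0, s3: 0, s4: 8.
Improving columns: a, s1. Bland's rule picks the smallest column index → a.

a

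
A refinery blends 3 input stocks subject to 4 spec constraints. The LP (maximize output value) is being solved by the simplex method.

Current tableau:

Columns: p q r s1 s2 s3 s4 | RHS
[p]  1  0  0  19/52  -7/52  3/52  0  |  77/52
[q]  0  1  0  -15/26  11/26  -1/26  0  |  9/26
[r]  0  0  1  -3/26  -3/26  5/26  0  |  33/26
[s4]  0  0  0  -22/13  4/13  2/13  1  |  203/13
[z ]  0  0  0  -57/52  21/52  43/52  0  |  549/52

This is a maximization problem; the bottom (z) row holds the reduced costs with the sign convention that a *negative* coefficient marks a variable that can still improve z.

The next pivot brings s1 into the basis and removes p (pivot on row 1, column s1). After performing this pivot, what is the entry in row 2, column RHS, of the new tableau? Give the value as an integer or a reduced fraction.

51/19

Pivot element is row 1, column s1: 19/52.
Normalize row 1: new (row 1, RHS) = (77/52)/(19/52) = 77/19.
row 2 ← row 2 − (-15/26)·(new row 1): 9/26 − (-15/26)·(77/19) = 51/19.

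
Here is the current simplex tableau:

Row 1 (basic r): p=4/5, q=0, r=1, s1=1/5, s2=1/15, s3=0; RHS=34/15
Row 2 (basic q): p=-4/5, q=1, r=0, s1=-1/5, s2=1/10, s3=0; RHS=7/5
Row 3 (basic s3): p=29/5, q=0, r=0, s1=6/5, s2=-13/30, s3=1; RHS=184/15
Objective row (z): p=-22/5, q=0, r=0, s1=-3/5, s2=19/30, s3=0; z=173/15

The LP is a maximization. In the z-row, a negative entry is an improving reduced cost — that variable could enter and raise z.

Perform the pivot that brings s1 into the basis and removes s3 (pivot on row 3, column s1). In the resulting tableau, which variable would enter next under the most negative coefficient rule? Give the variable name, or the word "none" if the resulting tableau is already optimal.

Pivot element 6/5. New z-row = old z-row − (-3/5)·(row 3/(6/5)).
Updated z-row coefficients: p: -3/2, q: 0, r: 0, s1: 0, s2: 5/12, s3: 1/2.
The most negative is -3/2 in column p, so p would enter next.

p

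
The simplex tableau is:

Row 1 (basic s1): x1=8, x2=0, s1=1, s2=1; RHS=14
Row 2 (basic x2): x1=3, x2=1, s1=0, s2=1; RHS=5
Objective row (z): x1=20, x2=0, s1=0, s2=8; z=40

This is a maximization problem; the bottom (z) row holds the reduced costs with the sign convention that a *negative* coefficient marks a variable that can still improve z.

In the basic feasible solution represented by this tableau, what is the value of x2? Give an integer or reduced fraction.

x2 is basic (row 2); its value is the RHS of that row: 5.

5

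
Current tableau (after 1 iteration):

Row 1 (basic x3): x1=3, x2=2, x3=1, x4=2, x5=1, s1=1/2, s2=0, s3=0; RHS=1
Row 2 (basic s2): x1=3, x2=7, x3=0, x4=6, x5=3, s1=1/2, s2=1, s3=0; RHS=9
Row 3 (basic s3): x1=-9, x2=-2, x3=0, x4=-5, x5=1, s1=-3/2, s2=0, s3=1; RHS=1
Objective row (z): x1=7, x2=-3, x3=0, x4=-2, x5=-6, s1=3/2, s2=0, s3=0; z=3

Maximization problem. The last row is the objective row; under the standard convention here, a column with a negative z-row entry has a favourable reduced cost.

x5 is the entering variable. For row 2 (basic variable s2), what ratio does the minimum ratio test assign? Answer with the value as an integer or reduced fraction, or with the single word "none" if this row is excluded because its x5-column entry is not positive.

3

Ratio = RHS / (x5 entry) = 9 / 3 = 3.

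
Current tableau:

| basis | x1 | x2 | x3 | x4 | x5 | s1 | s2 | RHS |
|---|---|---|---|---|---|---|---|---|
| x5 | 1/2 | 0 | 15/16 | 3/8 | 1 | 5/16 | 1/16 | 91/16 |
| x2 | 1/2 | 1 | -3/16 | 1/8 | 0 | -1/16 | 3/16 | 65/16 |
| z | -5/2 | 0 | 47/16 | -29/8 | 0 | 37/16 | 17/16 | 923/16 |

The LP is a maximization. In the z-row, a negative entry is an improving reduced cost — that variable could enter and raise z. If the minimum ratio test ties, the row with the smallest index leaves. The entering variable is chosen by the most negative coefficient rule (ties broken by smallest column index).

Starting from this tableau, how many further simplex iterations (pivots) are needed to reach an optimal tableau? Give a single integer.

pivot: x4 in, x5 out → z = 338/3
No improving column remains; optimal.

1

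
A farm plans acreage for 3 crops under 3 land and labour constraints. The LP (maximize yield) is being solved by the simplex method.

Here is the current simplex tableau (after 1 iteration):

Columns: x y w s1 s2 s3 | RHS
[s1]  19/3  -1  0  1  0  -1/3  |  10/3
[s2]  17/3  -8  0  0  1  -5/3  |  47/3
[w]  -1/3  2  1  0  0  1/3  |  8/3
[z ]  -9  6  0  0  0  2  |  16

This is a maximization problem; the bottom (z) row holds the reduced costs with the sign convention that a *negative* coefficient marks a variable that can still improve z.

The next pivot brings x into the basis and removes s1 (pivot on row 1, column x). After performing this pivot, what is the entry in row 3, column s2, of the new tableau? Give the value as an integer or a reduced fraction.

0

Pivot element is row 1, column x: 19/3.
Normalize row 1: new (row 1, s2) = 0/(19/3) = 0.
row 3 ← row 3 − (-1/3)·(new row 1): 0 − (-1/3)·0 = 0.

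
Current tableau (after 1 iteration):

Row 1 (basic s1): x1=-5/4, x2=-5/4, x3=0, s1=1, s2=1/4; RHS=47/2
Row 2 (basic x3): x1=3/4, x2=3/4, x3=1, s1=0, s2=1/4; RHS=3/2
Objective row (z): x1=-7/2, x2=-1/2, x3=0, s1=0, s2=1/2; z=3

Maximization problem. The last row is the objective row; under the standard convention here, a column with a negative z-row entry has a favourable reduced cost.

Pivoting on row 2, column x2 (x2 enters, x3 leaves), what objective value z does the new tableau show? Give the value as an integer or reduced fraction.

Minimum ratio for x2: (3/2)/(3/4) = 2.
z changes by −(z-row coeff of x2)·ratio = −(-1/2)·2 = 1.
New z = 3 + 1 = 4.

4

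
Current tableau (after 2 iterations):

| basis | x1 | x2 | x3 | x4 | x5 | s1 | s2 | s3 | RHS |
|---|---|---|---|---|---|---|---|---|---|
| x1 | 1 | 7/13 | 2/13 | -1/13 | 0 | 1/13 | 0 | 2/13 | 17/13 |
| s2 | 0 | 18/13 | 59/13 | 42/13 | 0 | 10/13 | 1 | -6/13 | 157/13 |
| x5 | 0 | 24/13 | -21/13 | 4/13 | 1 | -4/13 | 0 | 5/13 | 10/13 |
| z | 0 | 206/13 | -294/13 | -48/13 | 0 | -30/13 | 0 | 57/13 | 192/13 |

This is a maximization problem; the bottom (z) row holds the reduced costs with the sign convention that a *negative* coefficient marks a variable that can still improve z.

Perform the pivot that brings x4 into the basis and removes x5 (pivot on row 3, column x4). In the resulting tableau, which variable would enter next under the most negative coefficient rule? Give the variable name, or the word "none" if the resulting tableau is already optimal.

x3

Pivot element 4/13. New z-row = old z-row − (-48/13)·(row 3/(4/13)).
Updated z-row coefficients: x1: 0, x2: 38, x3: -42, x4: 0, x5: 12, s1: -6, s2: 0, s3: 9.
The most negative is -42 in column x3, so x3 would enter next.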